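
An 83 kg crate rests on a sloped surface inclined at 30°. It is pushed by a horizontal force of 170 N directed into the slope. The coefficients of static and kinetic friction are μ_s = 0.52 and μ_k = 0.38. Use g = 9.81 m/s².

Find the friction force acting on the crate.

f ≈ 260 N (up the incline)

Normal direction: N = m g cos θ + P sin θ = 790.1 N.
Parallel to the incline: P cos θ − m g sin θ = 147.2 − 407.1 = -259.9 N; the friction needed to balance this is 259.9 N acting up the slope.
Maximum static friction: μ_s N = 0.52 × 790.1 = 410.9 N.
|f_req| = 259.9 ≤ 410.9 N → the crate is in equilibrium; friction equals the required value.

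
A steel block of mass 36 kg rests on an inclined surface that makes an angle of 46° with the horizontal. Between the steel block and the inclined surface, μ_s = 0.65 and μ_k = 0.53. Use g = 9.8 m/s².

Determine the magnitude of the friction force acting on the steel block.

Perpendicular to the surface, N = m g cos θ = 36·9.8·cos 46° = 245.1 N.
For equilibrium along the incline, friction must balance the weight component: f = m g sin θ = 253.8 N up the slope.
Maximum static friction available: μ_s N = 0.65 × 245.1 = 159.3 N.
Since |253.8| > 159.3 N, static friction cannot hold it; the steel block slides down the incline and kinetic friction applies: f = μ_k N = 0.53 × 245.1 = 130 N.

f ≈ 130 N (up the incline)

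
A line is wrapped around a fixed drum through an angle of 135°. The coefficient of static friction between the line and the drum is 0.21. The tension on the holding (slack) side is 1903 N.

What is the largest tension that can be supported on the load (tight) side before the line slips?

At impending slip the capstan equation gives T₂/T₁ = e^{μβ} with β in radians.
β = 135° × π/180 = 2.356 rad.
e^{μβ} = e^{0.21×2.356} = 1.64.
T₂ = T₁ · e^{μβ} = 1903 × 1.64 = 3120 N.

T_max ≈ 3120 N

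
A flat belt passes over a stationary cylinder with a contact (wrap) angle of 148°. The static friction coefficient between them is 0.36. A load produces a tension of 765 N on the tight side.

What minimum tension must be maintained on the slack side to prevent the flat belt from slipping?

T_min ≈ 302 N

Capstan equation at impending slip: T_tight/T_slack = e^{μβ}.
β = 148° = 2.583 rad; e^{μβ} = e^{0.36×2.583} = 2.534.
T_slack = T_tight / e^{μβ} = 765 / 2.534 = 302 N.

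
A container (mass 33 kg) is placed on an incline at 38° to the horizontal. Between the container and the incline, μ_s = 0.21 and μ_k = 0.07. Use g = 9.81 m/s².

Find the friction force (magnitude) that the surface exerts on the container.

f ≈ 17.9 N (up the incline)

Perpendicular to the surface, N = m g cos θ = 33·9.81·cos 38° = 255.1 N.
Along the slope the weight component is m g sin θ = 199.3 N; friction must supply exactly this, acting up-slope.
Maximum static friction available: μ_s N = 0.21 × 255.1 = 53.57 N.
|199.3| exceeds 53.57 N, so the container slips down-slope; friction is kinetic, f = μ_k N = 0.07×255.1 = 17.9 N.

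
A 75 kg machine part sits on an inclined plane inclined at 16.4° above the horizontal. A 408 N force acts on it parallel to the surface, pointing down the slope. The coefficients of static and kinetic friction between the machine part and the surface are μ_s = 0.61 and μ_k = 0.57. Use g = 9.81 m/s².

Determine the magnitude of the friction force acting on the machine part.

The normal reaction is N = m g cos θ = 705.8 N.
For equilibrium along the incline the friction force must supply f = m g sin θ + P = 207.7 + 408 = 615.7 N (positive meaning up-slope).
Maximum static friction available: μ_s N = 0.61 × 705.8 = 430.5 N.
Since |615.7| > 430.5 N, static friction cannot hold it; the machine part slides down the incline and kinetic friction applies: f = μ_k N = 0.57 × 705.8 = 402 N.

f ≈ 402 N (up the incline)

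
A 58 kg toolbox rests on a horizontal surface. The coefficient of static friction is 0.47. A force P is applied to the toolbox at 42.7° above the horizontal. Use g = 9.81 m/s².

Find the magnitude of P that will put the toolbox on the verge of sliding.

P ≈ 254 N

N = m g − P sin α (the pull lifts the toolbox).
At impending slip, P cos α = μ_s N = μ_s (m g − P sin α).
Solving: P (cos α + μ_s sin α) = μ_s m g → P = 0.47×569/(cos 42.7° + 0.47 sin 42.7°) = 267/1.054 = 254 N.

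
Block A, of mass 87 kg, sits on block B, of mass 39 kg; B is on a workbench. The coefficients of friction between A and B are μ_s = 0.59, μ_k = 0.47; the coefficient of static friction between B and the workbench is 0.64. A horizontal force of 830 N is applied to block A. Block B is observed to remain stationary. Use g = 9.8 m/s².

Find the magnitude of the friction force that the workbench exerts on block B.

f ≈ 401 N

Between the blocks, N₁ = m_A g = 852.6 N.
So the A–B interface can sustain at most μ_s N₁ = 503 N of static friction.
Since P = 830 N > 503 N, A slides on B; the A–B friction is kinetic: f₁ = μ_k N₁ = 0.47×852.6 = 401 N.
By Newton's third law B feels 401 N forward from A. With B stationary, the floor's static friction on B balances it: f₂ = 401 N (well within μ_s(m_A+m_B)g = 790.3 N).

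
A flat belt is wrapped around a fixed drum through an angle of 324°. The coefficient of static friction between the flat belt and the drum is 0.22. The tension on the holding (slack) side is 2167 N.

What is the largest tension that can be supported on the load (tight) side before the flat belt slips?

At impending slip the capstan equation gives T₂/T₁ = e^{μβ} with β in radians.
β = 324° × π/180 = 5.655 rad.
e^{μβ} = e^{0.22×5.655} = 3.47.
T₂ = T₁ · e^{μβ} = 2167 × 3.47 = 7520 N.

T_max ≈ 7520 N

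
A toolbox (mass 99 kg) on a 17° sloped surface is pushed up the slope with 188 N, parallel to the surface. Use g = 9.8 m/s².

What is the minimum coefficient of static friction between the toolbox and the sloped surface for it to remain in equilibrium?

N = m g cos θ = 927.8 N.
Friction must make up the shortfall along the incline: f = m g sin θ − P = 283.7 − 188 = 95.66 N.
At the threshold f = μ_s N, so μ_s,min = 95.66/927.8 = 0.103.

μ_s,min ≈ 0.103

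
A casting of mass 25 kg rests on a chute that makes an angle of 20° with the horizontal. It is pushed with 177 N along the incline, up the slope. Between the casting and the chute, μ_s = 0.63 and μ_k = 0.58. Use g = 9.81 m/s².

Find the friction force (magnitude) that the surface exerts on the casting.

Perpendicular to the surface, N = m g cos θ = 25·9.81·cos 20° = 230.5 N.
For equilibrium along the incline the friction force must supply f = m g sin θ − P = 83.88 − 177 = -93.12 N (positive meaning up-slope).
The static-friction ceiling is μ_s N = 0.63 × 230.5 = 145.2 N.
Since |-93.12| ≤ 145.2 N, static friction is sufficient; f equals the required value, not μ_s N.

f ≈ 93.1 N (down the incline)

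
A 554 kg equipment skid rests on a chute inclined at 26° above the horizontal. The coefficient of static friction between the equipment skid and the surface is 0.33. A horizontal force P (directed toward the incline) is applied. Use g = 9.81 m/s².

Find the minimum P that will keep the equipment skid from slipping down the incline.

P_min ≈ 738 N

The equipment skid tends to slide down (tan θ > μ_s), so at the point of impending slip friction acts up-slope at its limit: f = μ_s N.
Perpendicular to the incline: N = m g cos θ + P sin θ.
Along the incline: P cos θ + μ_s N = m g sin θ, i.e. P cos θ + μ_s (m g cos θ + P sin θ) = m g sin θ.
Solving, P (cos θ + μ_s sin θ) = m g (sin θ − μ_s cos θ), so P = 5430×0.1418/1.043 = 738 N.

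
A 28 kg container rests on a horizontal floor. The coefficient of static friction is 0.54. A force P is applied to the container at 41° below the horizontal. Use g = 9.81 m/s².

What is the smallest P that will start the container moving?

N = m g + P sin α (the push presses the container into the horizontal floor).
At impending slip, P cos α = μ_s N = μ_s (m g + P sin α).
Solving: P (cos α − μ_s sin α) = μ_s m g → P = 0.54×275/(cos 41° − 0.54 sin 41°) = 148/0.4004 = 370 N.

P ≈ 370 N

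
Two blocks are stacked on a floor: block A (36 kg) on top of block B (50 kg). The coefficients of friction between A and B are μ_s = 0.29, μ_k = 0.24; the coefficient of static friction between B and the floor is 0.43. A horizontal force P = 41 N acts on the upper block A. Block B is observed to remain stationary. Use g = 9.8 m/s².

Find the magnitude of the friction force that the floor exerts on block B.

Between the blocks, N₁ = m_A g = 352.8 N.
Maximum static friction on A from B: μ_s N₁ = 0.29×352.8 = 102.3 N.
Since P = 41 N ≤ 102.3 N, A does not slip on B; friction on A equals P = 41 N.
By Newton's third law B feels 41 N forward from A. With B stationary, the floor's static friction on B balances it: f₂ = 41 N (well within μ_s(m_A+m_B)g = 362.4 N).

f ≈ 41 N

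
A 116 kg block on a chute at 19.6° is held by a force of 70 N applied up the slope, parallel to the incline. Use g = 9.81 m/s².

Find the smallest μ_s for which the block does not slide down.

N = m g cos θ = 1072 N.
Friction must make up the shortfall along the incline: f = m g sin θ − P = 381.7 − 70 = 311.7 N.
At the threshold f = μ_s N, so μ_s,min = 311.7/1072 = 0.291.

μ_s,min ≈ 0.291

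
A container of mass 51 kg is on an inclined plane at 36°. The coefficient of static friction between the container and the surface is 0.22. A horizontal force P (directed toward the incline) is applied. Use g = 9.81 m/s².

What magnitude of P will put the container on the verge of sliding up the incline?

At impending motion up the slope, friction acts down-slope at its limit: f = μ_s N.
Perpendicular to the incline: N = m g cos θ + P sin θ.
Along the incline: P cos θ = m g sin θ + μ_s N = m g sin θ + μ_s (m g cos θ + P sin θ).
Solving, P (cos θ − μ_s sin θ) = m g (sin θ + μ_s cos θ), so P = 51×9.81×(sin 36° + 0.22 cos 36°)/(cos 36° − 0.22 sin 36°) = 500×0.7658/0.6797 = 564 N.

P ≈ 564 N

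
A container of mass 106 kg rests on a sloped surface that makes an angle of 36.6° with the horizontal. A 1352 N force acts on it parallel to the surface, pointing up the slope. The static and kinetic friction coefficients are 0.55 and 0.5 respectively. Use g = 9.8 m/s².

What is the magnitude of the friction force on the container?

Perpendicular to the surface, N = m g cos θ = 106·9.8·cos 36.6° = 834 N.
The friction needed for equilibrium is m g sin θ − P = 619.4 − 1352 = -732.6 N, measured positive up-slope.
Static friction can supply at most μ_s N = 458.7 N.
Since |-732.6| > 458.7 N, static friction cannot hold it; the container slides up the incline and kinetic friction applies: f = μ_k N = 0.5 × 834 = 417 N.

f ≈ 417 N (down the incline)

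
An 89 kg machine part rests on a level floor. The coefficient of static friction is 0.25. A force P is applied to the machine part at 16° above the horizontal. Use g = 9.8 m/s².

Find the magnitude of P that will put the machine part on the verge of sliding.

P ≈ 212 N

N = m g − P sin α (the pull lifts the machine part).
At impending slip, P cos α = μ_s N = μ_s (m g − P sin α).
Solving: P (cos α + μ_s sin α) = μ_s m g → P = 0.25×872/(cos 16° + 0.25 sin 16°) = 218/1.03 = 212 N.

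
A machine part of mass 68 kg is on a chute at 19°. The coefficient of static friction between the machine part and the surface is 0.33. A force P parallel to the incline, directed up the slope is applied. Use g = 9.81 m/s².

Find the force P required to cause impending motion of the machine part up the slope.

P ≈ 425 N

At impending motion up the slope, friction acts down-slope at its limit: f = μ_s N.
P is parallel to the surface, so N = m g cos θ = 631 N.
Along the incline: P = m g sin θ + μ_s N = 217 + 0.33×631 = 425 N.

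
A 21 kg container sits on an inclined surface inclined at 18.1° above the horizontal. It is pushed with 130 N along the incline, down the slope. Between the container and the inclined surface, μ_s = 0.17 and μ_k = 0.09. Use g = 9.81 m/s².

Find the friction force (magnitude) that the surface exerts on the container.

f ≈ 17.6 N (up the incline)

Normal force: N = m g cos θ = 21 × 9.81 × cos 18.1° = 195.8 N.
For equilibrium along the incline the friction force must supply f = m g sin θ + P = 64 + 130 = 194 N (positive meaning up-slope).
The static-friction ceiling is μ_s N = 0.17 × 195.8 = 33.29 N.
Since |194| > 33.29 N, static friction cannot hold it; the container slides down the incline and kinetic friction applies: f = μ_k N = 0.09 × 195.8 = 17.6 N.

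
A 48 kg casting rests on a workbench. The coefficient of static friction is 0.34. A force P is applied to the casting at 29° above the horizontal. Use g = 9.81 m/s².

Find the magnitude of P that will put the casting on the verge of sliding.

P ≈ 154 N

N = m g − P sin α (the pull lifts the casting).
At impending slip, P cos α = μ_s N = μ_s (m g − P sin α).
Solving: P (cos α + μ_s sin α) = μ_s m g → P = 0.34×471/(cos 29° + 0.34 sin 29°) = 160/1.039 = 154 N.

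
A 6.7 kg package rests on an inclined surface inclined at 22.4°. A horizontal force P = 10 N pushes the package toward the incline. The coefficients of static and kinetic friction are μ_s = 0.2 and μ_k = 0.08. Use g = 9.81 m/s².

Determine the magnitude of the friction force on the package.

f ≈ 5.17 N (up the incline)

The horizontal push has a component P sin θ into the surface, so N = m g cos θ + P sin θ = 60.77 + 3.811 = 64.58 N.
Along the incline, the net driving force (taking up-slope positive) is P cos θ − m g sin θ = 9.245 − 25.05 = -15.8 N, so equilibrium requires friction f = 15.8 N (up-slope).
Maximum static friction: μ_s N = 0.2 × 64.58 = 12.92 N.
|f_req| = 15.8 > 12.92 N → the package slides down the incline; f = μ_k N = 0.08 × 64.58 = 5.17 N.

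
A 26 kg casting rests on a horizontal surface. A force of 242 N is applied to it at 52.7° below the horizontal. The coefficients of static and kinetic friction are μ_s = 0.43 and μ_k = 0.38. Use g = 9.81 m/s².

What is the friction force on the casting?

Vertical equilibrium gives N = m g + P sin α = 447.6 N.
For equilibrium, f = P cos α = 242×cos 52.7° = 146.6 N.
The static-friction limit is μ_s N = 192.5 N.
Since 146.6 N does not exceed the limit, the casting stays at rest and f = 147 N.

f ≈ 147 N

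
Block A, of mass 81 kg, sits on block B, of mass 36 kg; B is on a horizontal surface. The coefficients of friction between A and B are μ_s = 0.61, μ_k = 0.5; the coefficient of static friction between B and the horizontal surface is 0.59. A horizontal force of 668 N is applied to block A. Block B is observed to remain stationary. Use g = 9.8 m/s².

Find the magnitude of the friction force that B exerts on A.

f ≈ 397 N

The normal force B exerts on A is simply A's weight, N₁ = 793.8 N.
So the A–B interface can sustain at most μ_s N₁ = 484.2 N of static friction.
P = 668 N exceeds that limit, so A slips over B and the interface friction becomes kinetic: f₁ = μ_k N₁ = 0.5×793.8 = 397 N.
B experiences an equal 397 N forward from A (third law). B is in equilibrium, so the floor supplies f₂ = 397 N of static friction (limit μ_s(m_A+m_B)g = 676.5 N, not exceeded).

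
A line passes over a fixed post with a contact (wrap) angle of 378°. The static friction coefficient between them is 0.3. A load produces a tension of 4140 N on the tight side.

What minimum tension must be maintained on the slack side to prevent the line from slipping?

T_min ≈ 572 N

Capstan equation at impending slip: T_tight/T_slack = e^{μβ}.
β = 378° = 6.597 rad; e^{μβ} = e^{0.3×6.597} = 7.237.
T_slack = T_tight / e^{μβ} = 4140 / 7.237 = 572 N.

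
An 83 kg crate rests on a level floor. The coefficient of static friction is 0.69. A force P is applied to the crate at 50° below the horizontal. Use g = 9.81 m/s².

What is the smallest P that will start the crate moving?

P ≈ 4920 N

N = m g + P sin α (the push presses the crate into the level floor).
At impending slip, P cos α = μ_s N = μ_s (m g + P sin α).
Solving: P (cos α − μ_s sin α) = μ_s m g → P = 0.69×814/(cos 50° − 0.69 sin 50°) = 562/0.1142 = 4920 N.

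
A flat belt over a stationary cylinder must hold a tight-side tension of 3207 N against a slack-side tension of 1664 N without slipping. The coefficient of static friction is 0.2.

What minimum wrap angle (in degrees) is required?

β_min ≈ 188°

T₂/T₁ = e^{μβ} → β = ln(T₂/T₁)/μ.
β = ln(3207/1664)/0.2 = 0.6561/0.2 = 3.281 rad.
In degrees: β = 3.281 × 180/π = 188°.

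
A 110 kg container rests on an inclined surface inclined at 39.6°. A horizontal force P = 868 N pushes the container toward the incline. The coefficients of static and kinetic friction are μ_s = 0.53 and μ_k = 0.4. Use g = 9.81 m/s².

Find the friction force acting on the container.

Normal direction: N = m g cos θ + P sin θ = 1385 N.
Parallel to the incline: P cos θ − m g sin θ = 668.8 − 687.8 = -19.04 N; the friction needed to balance this is 19.04 N acting up the slope.
The limit of static friction is μ_s N = 733.9 N.
Since 19.04 N is within the 733.9 N limit, the container stays put and friction is exactly 19 N.

f ≈ 19 N (up the incline)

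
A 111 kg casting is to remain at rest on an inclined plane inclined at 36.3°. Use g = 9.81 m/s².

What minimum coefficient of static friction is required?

μ_s,min ≈ 0.735

At the slip threshold m g sin θ = μ_s m g cos θ, so μ_s,min = tan θ.
μ_s,min = tan 36.3° = 0.735.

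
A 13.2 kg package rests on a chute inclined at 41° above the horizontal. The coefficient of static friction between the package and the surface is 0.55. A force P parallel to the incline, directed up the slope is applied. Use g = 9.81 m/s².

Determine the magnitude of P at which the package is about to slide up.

P ≈ 139 N

At impending motion up the slope, friction acts down-slope at its limit: f = μ_s N.
P is parallel to the surface, so N = m g cos θ = 97.7 N.
Along the incline: P = m g sin θ + μ_s N = 85 + 0.55×97.7 = 139 N.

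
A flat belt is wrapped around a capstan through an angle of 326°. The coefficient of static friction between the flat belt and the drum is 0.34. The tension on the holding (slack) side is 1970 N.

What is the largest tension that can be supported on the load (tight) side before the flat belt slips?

T_max ≈ 13600 N

At impending slip the capstan equation gives T₂/T₁ = e^{μβ} with β in radians.
β = 326° × π/180 = 5.69 rad.
e^{μβ} = e^{0.34×5.69} = 6.921.
T₂ = T₁ · e^{μβ} = 1970 × 6.921 = 13600 N.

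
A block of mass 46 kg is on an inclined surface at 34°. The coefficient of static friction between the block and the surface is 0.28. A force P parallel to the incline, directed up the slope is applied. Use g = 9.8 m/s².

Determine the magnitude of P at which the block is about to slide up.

At impending motion up the slope, friction acts down-slope at its limit: f = μ_s N.
P is parallel to the surface, so N = m g cos θ = 374 N.
Along the incline: P = m g sin θ + μ_s N = 252 + 0.28×374 = 357 N.

P ≈ 357 N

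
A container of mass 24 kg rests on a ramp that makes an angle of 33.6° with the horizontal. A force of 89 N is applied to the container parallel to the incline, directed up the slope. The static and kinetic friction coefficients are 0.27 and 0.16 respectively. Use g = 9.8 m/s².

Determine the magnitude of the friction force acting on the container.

f ≈ 41.2 N (up the incline)

The normal reaction is N = m g cos θ = 195.9 N.
The friction needed for equilibrium is m g sin θ − P = 130.2 − 89 = 41.16 N, measured positive up-slope.
Maximum static friction available: μ_s N = 0.27 × 195.9 = 52.89 N.
Since |41.16| ≤ 52.89 N, the container remains in static equilibrium and friction takes exactly the required value.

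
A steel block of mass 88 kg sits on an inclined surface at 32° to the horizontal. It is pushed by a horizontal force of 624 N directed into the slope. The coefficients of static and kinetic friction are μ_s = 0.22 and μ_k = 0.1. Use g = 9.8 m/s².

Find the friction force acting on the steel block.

Normal direction: N = m g cos θ + P sin θ = 1062 N.
Parallel to the incline: P cos θ − m g sin θ = 529.2 − 457 = 72.18 N; the friction needed to balance this is 72.18 N acting down the slope.
Maximum static friction: μ_s N = 0.22 × 1062 = 233.6 N.
Since 72.18 N is within the 233.6 N limit, the steel block stays put and friction is exactly 72.2 N.

f ≈ 72.2 N (down the incline)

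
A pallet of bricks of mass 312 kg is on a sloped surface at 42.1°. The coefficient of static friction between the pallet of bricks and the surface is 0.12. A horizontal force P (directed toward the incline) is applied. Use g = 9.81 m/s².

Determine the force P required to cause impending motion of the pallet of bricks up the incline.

P ≈ 3510 N

At impending motion up the slope, friction acts down-slope at its limit: f = μ_s N.
Perpendicular to the incline: N = m g cos θ + P sin θ.
Along the incline: P cos θ = m g sin θ + μ_s N = m g sin θ + μ_s (m g cos θ + P sin θ).
Solving, P (cos θ − μ_s sin θ) = m g (sin θ + μ_s cos θ), so P = 312×9.81×(sin 42.1° + 0.12 cos 42.1°)/(cos 42.1° − 0.12 sin 42.1°) = 3060×0.7595/0.6615 = 3510 N.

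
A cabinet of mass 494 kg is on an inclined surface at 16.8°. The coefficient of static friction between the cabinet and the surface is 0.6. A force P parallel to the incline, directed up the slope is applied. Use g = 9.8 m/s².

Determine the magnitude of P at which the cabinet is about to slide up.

At impending motion up the slope, friction acts down-slope at its limit: f = μ_s N.
P is parallel to the surface, so N = m g cos θ = 4630 N.
Along the incline: P = m g sin θ + μ_s N = 1400 + 0.6×4630 = 4180 N.

P ≈ 4180 N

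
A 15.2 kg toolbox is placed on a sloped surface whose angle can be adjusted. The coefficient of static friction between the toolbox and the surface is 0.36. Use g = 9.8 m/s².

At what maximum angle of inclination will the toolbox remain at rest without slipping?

At the slip threshold, m g sin θ = μ_s · m g cos θ, so tan θ = μ_s.
θ_max = arctan(0.36) = 19.8°.

θ_max ≈ 19.8°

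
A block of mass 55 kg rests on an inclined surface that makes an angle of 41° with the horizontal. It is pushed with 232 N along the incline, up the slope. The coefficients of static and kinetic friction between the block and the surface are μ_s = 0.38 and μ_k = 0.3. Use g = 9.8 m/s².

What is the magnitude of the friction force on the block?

Perpendicular to the surface, N = m g cos θ = 55·9.8·cos 41° = 406.8 N.
The friction needed for equilibrium is m g sin θ − P = 353.6 − 232 = 121.6 N, measured positive up-slope.
Maximum static friction available: μ_s N = 0.38 × 406.8 = 154.6 N.
Since |121.6| ≤ 154.6 N, static friction is sufficient; f equals the required value, not μ_s N.

f ≈ 122 N (up the incline)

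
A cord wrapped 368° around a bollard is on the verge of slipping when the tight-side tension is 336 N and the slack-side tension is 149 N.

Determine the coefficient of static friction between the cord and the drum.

μ ≈ 0.127

T₂/T₁ = e^{μβ} → μ = ln(T₂/T₁)/β.
β = 368° = 6.423 rad.
μ = ln(336/149)/6.423 = ln(2.255)/6.423 = 0.127.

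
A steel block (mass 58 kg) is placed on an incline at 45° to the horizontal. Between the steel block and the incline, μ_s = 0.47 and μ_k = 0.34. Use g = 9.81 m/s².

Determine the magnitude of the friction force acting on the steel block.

f ≈ 137 N (up the incline)

Perpendicular to the surface, N = m g cos θ = 58·9.81·cos 45° = 402.3 N.
Along the slope the weight component is m g sin θ = 402.3 N; friction must supply exactly this, acting up-slope.
Static friction can supply at most μ_s N = 189.1 N.
|402.3| exceeds 189.1 N, so the steel block slips down-slope; friction is kinetic, f = μ_k N = 0.34×402.3 = 137 N.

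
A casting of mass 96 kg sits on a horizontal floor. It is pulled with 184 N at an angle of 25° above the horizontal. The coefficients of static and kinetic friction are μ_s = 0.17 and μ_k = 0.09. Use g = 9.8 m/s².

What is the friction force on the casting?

f ≈ 77.7 N

N = m g − P sin α = 940.8 − 184×sin 25° = 863 N.
For equilibrium, f = P cos α = 184×cos 25° = 166.8 N.
μ_s N = 0.17 × 863 = 146.7 N.
The required friction exceeds μ_s N, so the casting moves and f = μ_k N = 77.7 N.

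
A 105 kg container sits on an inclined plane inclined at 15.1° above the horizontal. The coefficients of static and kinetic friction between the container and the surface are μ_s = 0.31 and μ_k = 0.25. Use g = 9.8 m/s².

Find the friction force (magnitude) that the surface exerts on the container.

Perpendicular to the surface, N = m g cos θ = 105·9.8·cos 15.1° = 993.5 N.
Along the slope the weight component is m g sin θ = 268.1 N; friction must supply exactly this, acting up-slope.
Static friction can supply at most μ_s N = 308 N.
Since |268.1| ≤ 308 N, the container remains in static equilibrium and friction takes exactly the required value.

f ≈ 268 N (up the incline)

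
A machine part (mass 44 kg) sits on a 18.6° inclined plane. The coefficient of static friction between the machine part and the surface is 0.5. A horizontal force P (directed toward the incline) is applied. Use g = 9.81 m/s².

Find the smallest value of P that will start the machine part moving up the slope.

P ≈ 434 N

At impending motion up the slope, friction acts down-slope at its limit: f = μ_s N.
Perpendicular to the incline: N = m g cos θ + P sin θ.
Along the incline: P cos θ = m g sin θ + μ_s N = m g sin θ + μ_s (m g cos θ + P sin θ).
Solving, P (cos θ − μ_s sin θ) = m g (sin θ + μ_s cos θ), so P = 44×9.81×(sin 18.6° + 0.5 cos 18.6°)/(cos 18.6° − 0.5 sin 18.6°) = 432×0.7928/0.7883 = 434 N.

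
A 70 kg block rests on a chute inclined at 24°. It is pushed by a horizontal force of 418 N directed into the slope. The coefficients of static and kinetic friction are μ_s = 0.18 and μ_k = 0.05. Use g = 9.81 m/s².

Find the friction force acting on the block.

Normal direction: N = m g cos θ + P sin θ = 797.3 N.
Parallel to the incline: P cos θ − m g sin θ = 381.9 − 279.3 = 102.6 N; the friction needed to balance this is 102.6 N acting down the slope.
Maximum static friction: μ_s N = 0.18 × 797.3 = 143.5 N.
Since 102.6 N is within the 143.5 N limit, the block stays put and friction is exactly 103 N.

f ≈ 103 N (down the incline)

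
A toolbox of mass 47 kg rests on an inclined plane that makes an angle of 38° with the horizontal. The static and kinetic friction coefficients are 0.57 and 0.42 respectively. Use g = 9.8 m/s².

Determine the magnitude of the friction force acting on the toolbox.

Normal force: N = m g cos θ = 47 × 9.8 × cos 38° = 363 N.
Along the slope the weight component is m g sin θ = 283.6 N; friction must supply exactly this, acting up-slope.
Static friction can supply at most μ_s N = 206.9 N.
|283.6| exceeds 206.9 N, so the toolbox slips down-slope; friction is kinetic, f = μ_k N = 0.42×363 = 152 N.

f ≈ 152 N (up the incline)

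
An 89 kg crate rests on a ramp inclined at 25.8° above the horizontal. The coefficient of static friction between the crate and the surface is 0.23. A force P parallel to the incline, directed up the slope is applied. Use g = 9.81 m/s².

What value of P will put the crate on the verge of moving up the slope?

P ≈ 561 N

At impending motion up the slope, friction acts down-slope at its limit: f = μ_s N.
P is parallel to the surface, so N = m g cos θ = 786 N.
Along the incline: P = m g sin θ + μ_s N = 380 + 0.23×786 = 561 N.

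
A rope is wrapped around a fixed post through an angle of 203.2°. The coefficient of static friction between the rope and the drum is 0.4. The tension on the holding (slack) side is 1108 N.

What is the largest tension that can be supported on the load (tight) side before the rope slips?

T_max ≈ 4580 N

At impending slip the capstan equation gives T₂/T₁ = e^{μβ} with β in radians.
β = 203.2° × π/180 = 3.547 rad.
e^{μβ} = e^{0.4×3.547} = 4.131.
T₂ = T₁ · e^{μβ} = 1108 × 4.131 = 4580 N.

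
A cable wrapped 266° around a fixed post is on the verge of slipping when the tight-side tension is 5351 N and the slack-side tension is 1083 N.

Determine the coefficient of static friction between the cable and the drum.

μ ≈ 0.344

T₂/T₁ = e^{μβ} → μ = ln(T₂/T₁)/β.
β = 266° = 4.643 rad.
μ = ln(5351/1083)/4.643 = ln(4.941)/4.643 = 0.344.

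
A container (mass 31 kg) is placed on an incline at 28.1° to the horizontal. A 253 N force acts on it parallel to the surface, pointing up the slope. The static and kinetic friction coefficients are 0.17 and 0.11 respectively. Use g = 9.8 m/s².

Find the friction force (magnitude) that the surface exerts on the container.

The normal reaction is N = m g cos θ = 268 N.
The friction needed for equilibrium is m g sin θ − P = 143.1 − 253 = -109.9 N, measured positive up-slope.
Maximum static friction available: μ_s N = 0.17 × 268 = 45.56 N.
|-109.9| exceeds 45.56 N, so the container slips up-slope; friction is kinetic, f = μ_k N = 0.11×268 = 29.5 N.

f ≈ 29.5 N (down the incline)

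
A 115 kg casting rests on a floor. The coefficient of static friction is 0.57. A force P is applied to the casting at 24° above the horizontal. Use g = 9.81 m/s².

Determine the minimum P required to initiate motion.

P ≈ 561 N

N = m g − P sin α (the pull lifts the casting).
At impending slip, P cos α = μ_s N = μ_s (m g − P sin α).
Solving: P (cos α + μ_s sin α) = μ_s m g → P = 0.57×1130/(cos 24° + 0.57 sin 24°) = 643/1.145 = 561 N.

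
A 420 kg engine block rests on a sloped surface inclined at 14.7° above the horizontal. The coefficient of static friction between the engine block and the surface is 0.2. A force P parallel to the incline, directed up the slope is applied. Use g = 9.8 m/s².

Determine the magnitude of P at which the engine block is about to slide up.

At impending motion up the slope, friction acts down-slope at its limit: f = μ_s N.
P is parallel to the surface, so N = m g cos θ = 3980 N.
Along the incline: P = m g sin θ + μ_s N = 1040 + 0.2×3980 = 1840 N.

P ≈ 1840 N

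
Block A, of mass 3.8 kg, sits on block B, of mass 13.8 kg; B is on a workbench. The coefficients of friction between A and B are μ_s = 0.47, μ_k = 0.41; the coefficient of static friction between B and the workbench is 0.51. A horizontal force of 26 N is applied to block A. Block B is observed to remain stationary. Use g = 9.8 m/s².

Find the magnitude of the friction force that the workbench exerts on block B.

Between the blocks, N₁ = m_A g = 37.24 N.
So the A–B interface can sustain at most μ_s N₁ = 17.5 N of static friction.
Since P = 26 N > 17.5 N, A slides on B; the A–B friction is kinetic: f₁ = μ_k N₁ = 0.41×37.24 = 15.3 N.
By Newton's third law B feels 15.3 N forward from A. With B stationary, the floor's static friction on B balances it: f₂ = 15.3 N (well within μ_s(m_A+m_B)g = 87.96 N).

f ≈ 15.3 N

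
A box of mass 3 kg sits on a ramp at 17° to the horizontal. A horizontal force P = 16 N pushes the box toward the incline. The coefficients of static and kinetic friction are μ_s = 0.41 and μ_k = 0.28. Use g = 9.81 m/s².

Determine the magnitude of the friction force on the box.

Normal direction: N = m g cos θ + P sin θ = 32.82 N.
Parallel to the incline: P cos θ − m g sin θ = 15.3 − 8.604 = 6.696 N; the friction needed to balance this is 6.696 N acting down the slope.
The limit of static friction is μ_s N = 13.46 N.
|f_req| = 6.696 ≤ 13.46 N → the box is in equilibrium; friction equals the required value.

f ≈ 6.7 N (down the incline)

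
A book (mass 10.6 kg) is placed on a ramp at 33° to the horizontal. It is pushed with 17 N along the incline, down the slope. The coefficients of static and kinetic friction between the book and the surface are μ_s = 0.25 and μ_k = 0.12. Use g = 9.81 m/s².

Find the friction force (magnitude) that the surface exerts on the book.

Normal force: N = m g cos θ = 10.6 × 9.81 × cos 33° = 87.21 N.
Parallel to the incline, ΣF = 0 gives f = m g sin θ + P = 56.63 + 17 = 73.63 N (up-slope positive).
The static-friction ceiling is μ_s N = 0.25 × 87.21 = 21.8 N.
Since |73.63| > 21.8 N, static friction cannot hold it; the book slides down the incline and kinetic friction applies: f = μ_k N = 0.12 × 87.21 = 10.5 N.

f ≈ 10.5 N (up the incline)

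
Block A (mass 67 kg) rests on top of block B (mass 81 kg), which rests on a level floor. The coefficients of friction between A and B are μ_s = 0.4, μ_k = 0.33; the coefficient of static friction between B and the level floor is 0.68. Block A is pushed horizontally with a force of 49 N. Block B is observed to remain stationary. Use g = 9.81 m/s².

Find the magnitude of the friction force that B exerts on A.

The normal force B exerts on A is simply A's weight, N₁ = 657.3 N.
Maximum static friction on A from B: μ_s N₁ = 0.4×657.3 = 262.9 N.
P = 49 N is within that limit, so A and B move together (both at rest); the A–B friction is simply f₁ = P = 49 N.
B experiences an equal 49 N forward from A (third law). B is in equilibrium, so the floor supplies f₂ = 49 N of static friction (limit μ_s(m_A+m_B)g = 987.3 N, not exceeded).

f ≈ 49 N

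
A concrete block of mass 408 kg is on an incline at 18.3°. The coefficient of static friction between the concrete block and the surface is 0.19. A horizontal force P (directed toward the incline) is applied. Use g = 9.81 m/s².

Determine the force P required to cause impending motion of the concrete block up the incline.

At impending motion up the slope, friction acts down-slope at its limit: f = μ_s N.
Perpendicular to the incline: N = m g cos θ + P sin θ.
Along the incline: P cos θ = m g sin θ + μ_s N = m g sin θ + μ_s (m g cos θ + P sin θ).
Solving, P (cos θ − μ_s sin θ) = m g (sin θ + μ_s cos θ), so P = 408×9.81×(sin 18.3° + 0.19 cos 18.3°)/(cos 18.3° − 0.19 sin 18.3°) = 4000×0.4944/0.8898 = 2220 N.

P ≈ 2220 N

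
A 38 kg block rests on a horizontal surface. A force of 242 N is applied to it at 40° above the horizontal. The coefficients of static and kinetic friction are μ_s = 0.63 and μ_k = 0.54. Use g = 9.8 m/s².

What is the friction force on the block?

f ≈ 117 N

Vertical equilibrium gives N = m g − P sin α = 216.8 N.
For equilibrium, f = P cos α = 242×cos 40° = 185.4 N.
The static-friction limit is μ_s N = 136.6 N.
185.4 > 136.6 N → the block slides; f = μ_k N = 0.54×216.8 = 117 N.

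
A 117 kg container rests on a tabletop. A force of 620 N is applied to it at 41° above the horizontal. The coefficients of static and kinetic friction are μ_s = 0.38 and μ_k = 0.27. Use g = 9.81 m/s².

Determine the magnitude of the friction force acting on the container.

Vertical equilibrium gives N = m g − P sin α = 741 N.
The horizontal driving force is P cos α = 467.9 N, so equilibrium needs friction f = 467.9 N.
The static-friction limit is μ_s N = 281.6 N.
467.9 > 281.6 N → the container slides; f = μ_k N = 0.27×741 = 200 N.

f ≈ 200 N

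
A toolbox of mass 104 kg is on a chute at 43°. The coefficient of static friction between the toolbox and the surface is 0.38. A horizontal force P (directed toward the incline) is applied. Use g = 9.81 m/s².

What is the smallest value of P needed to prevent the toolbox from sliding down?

The toolbox tends to slide down (tan θ > μ_s), so at the point of impending slip friction acts up-slope at its limit: f = μ_s N.
Perpendicular to the incline: N = m g cos θ + P sin θ.
Along the incline: P cos θ + μ_s N = m g sin θ, i.e. P cos θ + μ_s (m g cos θ + P sin θ) = m g sin θ.
Solving, P (cos θ + μ_s sin θ) = m g (sin θ − μ_s cos θ), so P = 1020×0.4041/0.9905 = 416 N.

P_min ≈ 416 N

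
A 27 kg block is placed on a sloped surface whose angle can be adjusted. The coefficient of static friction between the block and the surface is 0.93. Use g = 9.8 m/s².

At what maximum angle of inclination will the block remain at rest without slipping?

At the slip threshold, m g sin θ = μ_s · m g cos θ, so tan θ = μ_s.
θ_max = arctan(0.93) = 42.9°.

θ_max ≈ 42.9°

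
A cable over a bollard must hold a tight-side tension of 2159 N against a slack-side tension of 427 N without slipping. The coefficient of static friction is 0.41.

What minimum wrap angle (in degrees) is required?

β_min ≈ 226°

T₂/T₁ = e^{μβ} → β = ln(T₂/T₁)/μ.
β = ln(2159/427)/0.41 = 1.621/0.41 = 3.953 rad.
In degrees: β = 3.953 × 180/π = 226°.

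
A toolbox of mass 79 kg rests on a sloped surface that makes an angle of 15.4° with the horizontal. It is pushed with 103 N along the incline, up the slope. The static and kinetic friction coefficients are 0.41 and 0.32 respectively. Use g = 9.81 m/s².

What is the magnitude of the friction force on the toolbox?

Normal force: N = m g cos θ = 79 × 9.81 × cos 15.4° = 747.2 N.
For equilibrium along the incline the friction force must supply f = m g sin θ − P = 205.8 − 103 = 102.8 N (positive meaning up-slope).
Maximum static friction available: μ_s N = 0.41 × 747.2 = 306.3 N.
Since |102.8| ≤ 306.3 N, the toolbox remains in static equilibrium and friction takes exactly the required value.

f ≈ 103 N (up the incline)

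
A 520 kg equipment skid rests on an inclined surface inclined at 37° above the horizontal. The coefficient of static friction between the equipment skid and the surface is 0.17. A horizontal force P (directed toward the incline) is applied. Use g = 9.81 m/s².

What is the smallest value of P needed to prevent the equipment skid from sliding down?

The equipment skid tends to slide down (tan θ > μ_s), so at the point of impending slip friction acts up-slope at its limit: f = μ_s N.
Perpendicular to the incline: N = m g cos θ + P sin θ.
Along the incline: P cos θ + μ_s N = m g sin θ, i.e. P cos θ + μ_s (m g cos θ + P sin θ) = m g sin θ.
Solving, P (cos θ + μ_s sin θ) = m g (sin θ − μ_s cos θ), so P = 5100×0.466/0.9009 = 2640 N.

P_min ≈ 2640 N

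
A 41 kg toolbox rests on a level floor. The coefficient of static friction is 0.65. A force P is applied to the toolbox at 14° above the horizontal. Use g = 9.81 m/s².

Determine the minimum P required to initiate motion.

N = m g − P sin α (the pull lifts the toolbox).
At impending slip, P cos α = μ_s N = μ_s (m g − P sin α).
Solving: P (cos α + μ_s sin α) = μ_s m g → P = 0.65×402/(cos 14° + 0.65 sin 14°) = 261/1.128 = 232 N.

P ≈ 232 N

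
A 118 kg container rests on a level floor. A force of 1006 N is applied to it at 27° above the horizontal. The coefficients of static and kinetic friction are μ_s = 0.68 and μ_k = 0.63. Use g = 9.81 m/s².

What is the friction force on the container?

The vertical component of P reduces the normal force: N = m g − P sin α = 1158 − 456.7 = 700.9 N.
The horizontal driving force is P cos α = 896.4 N, so equilibrium needs friction f = 896.4 N.
μ_s N = 0.68 × 700.9 = 476.6 N.
The required friction exceeds μ_s N, so the container moves and f = μ_k N = 442 N.

f ≈ 442 N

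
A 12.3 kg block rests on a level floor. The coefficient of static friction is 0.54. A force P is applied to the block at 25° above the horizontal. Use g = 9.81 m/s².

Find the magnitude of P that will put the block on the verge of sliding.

N = m g − P sin α (the pull lifts the block).
At impending slip, P cos α = μ_s N = μ_s (m g − P sin α).
Solving: P (cos α + μ_s sin α) = μ_s m g → P = 0.54×121/(cos 25° + 0.54 sin 25°) = 65.2/1.135 = 57.4 N.

P ≈ 57.4 N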